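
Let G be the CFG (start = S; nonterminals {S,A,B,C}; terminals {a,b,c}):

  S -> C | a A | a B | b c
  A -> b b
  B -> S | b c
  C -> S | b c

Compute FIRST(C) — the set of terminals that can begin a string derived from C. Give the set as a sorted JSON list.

Compute FIRST by fixpoint:
[1]
  A via A→b b: +{b}
  B via B→b c: +{b}
  C via C→b c: +{b}
  S via S→C: +{b}
  S via S→a A: +{a}
  FIRST(S)={a,b}  FIRST(A)={b}  FIRST(B)={b}  FIRST(C)={b}
[2]
  B via B→S: +{a}
  C via C→S: +{a}
  FIRST(S)={a,b}  FIRST(A)={b}  FIRST(B)={a,b}  FIRST(C)={a,b}
[3] (stable)
  FIRST(S)={a,b}  FIRST(A)={b}  FIRST(B)={a,b}  FIRST(C)={a,b}

FIRST(C) = ["a", "b"]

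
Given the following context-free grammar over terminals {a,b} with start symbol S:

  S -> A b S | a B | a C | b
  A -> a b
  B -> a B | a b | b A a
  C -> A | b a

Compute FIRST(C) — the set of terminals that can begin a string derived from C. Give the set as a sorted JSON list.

FIRST sets, iterate to fixpoint:
pass 1:
  A via A→a b: +{a}
  B via B→a B: +{a}
  B via B→b A a: +{b}
  C via C→A: +{a}
  C via C→b a: +{b}
  S via S→A b S: +{a}
  S via S→b: +{b}
  S: {a,b}  A: {a}  B: {a,b}  C: {a,b}
pass 2: (no change)
  S: {a,b}  A: {a}  B: {a,b}  C: {a,b}

FIRST(C) = ["a", "b"]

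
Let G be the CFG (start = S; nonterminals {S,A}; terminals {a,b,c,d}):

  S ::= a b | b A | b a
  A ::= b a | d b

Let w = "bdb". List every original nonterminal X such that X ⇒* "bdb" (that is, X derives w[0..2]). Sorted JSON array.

Convert to CNF:
  S -> T0 A | T0 T1 | T1 T0
  A -> T0 T1 | T2 T0
  T0 -> b
  T1 -> a
  T2 -> d

Fill CYK table bottom-up, restricted to cells inside w[0..2]:
  cell(0,0) b: {T0}  orig:{}
  cell(1,1) d: {T2}  orig:{}
  cell(2,2) b: {T0}  orig:{}
  cell(0,1) bd: ∅
  cell(1,2) db: {A}
  cell(0,2) bdb: {S}

Original NTs in T[0,2] deriving "bdb": ["S"]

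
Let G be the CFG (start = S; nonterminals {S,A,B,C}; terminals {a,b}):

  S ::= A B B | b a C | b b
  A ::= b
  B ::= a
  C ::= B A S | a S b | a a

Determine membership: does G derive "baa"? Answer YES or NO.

CNF form of G:
  S -> A X4 | T1 T1 | T1 X5
  A -> b
  B -> a
  C -> B X2 | T0 T0 | T0 X3
  T0 -> a
  T1 -> b
  X2 -> A S
  X3 -> S T1
  X4 -> B B
  X5 -> T0 C

Fill CYK table bottom-up:
  [0..0]={A,T1}  "b"  orig:{A}
  [1..1]={B,T0}  "a"  orig:{B}
  [2..2]={B,T0}  "a"  orig:{B}
  [0..1]=∅  "ba"
  [1..2]={C,X4}  "aa"  orig:{C}
  [0..2]={S}  "baa"

S ∈ T[0,2] ⇒ YES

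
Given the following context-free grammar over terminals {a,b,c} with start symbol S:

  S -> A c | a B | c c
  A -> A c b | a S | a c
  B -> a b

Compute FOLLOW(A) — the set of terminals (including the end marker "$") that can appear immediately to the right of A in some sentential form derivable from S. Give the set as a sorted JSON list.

FIRST iteration:
[1]
  A via A→a S: +{a}
  B via B→a b: +{a}
  S via S→A c: +{a}
  S via S→c c: +{c}
  FIRST[S]={a,c}  FIRST[A]={a}  FIRST[B]={a}
[2] (no change)
  FIRST[S]={a,c}  FIRST[A]={a}  FIRST[B]={a}

FOLLOW iteration:
initialize: $ ∈ FOLLOW(S)
iter 1:
  A→A c b: FOLLOW(A) ⊇ FIRST(c) = {c}; new: +{c}
  A→a S: FOLLOW(S) ⊇ FOLLOW(A) ⊇ {c}; new: +{c}
  S→a B: FOLLOW(B) ⊇ FOLLOW(S) ⊇ {$,c}; new: +{$,c}
  FOLLOW[S]={$,c}  FOLLOW[A]={c}  FOLLOW[B]={$,c}
iter 2: (stable)
  FOLLOW[S]={$,c}  FOLLOW[A]={c}  FOLLOW[B]={$,c}

FOLLOW(A) = ["c"]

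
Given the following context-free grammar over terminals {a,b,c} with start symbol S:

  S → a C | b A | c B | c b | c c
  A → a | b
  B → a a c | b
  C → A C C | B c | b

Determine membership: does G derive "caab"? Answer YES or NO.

Convert to CNF:
  S -> T0 C | T1 B | T1 T1 | T1 T2 | T2 A
  A -> a | b
  B -> T0 X3 | b
  C -> A X4 | B T1 | b
  T0 -> a
  T1 -> c
  T2 -> b
  X3 -> T0 T1
  X4 -> C C

CYK fill:
  T[0,0] 'c' = {T1}  orig:{}
  T[1,1] 'a' = {A,T0}  orig:{A}
  T[2,2] 'a' = {A,T0}  orig:{A}
  T[3,3] 'b' = {A,B,C,T2}  orig:{A,B,C}
  T[0,1] 'ca' = ∅
  T[1,2] 'aa' = ∅
  T[2,3] 'ab' = {S}
  T[0,2] 'caa' = ∅
  T[1,3] 'aab' = ∅
  T[0,3] 'caab' = ∅

S ∉ T[0,3] ⇒ NO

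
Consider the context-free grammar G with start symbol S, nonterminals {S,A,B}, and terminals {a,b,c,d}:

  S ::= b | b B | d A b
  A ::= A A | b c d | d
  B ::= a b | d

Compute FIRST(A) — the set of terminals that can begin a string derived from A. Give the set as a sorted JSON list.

FIRST iteration:
pass 1:
  A via A→b c d: +{b}
  A via A→d: +{d}
  B via B→a b: +{a}
  B via B→d: +{d}
  S via S→b: +{b}
  S via S→d A b: +{d}
  FIRST(S)={b,d}  FIRST(A)={b,d}  FIRST(B)={a,d}
pass 2: (no change)
  FIRST(S)={b,d}  FIRST(A)={b,d}  FIRST(B)={a,d}

FIRST(A) = ["b", "d"]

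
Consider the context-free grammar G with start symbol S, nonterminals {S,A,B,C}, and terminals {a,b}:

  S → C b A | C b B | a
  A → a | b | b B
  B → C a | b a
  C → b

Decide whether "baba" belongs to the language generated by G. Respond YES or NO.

CNF form of G:
  S -> C X2 | C X3 | a
  A -> T0 B | a | b
  B -> C T1 | T0 T1
  C -> b
  T0 -> b
  T1 -> a
  X2 -> T0 A
  X3 -> T0 B

Fill CYK table bottom-up:
  [0..0]={A,C,T0}  "b"  orig:{A,C}
  [1..1]={A,S,T1}  "a"  orig:{A,S}
  [2..2]={A,C,T0}  "b"  orig:{A,C}
  [3..3]={A,S,T1}  "a"  orig:{A,S}
  [0..1]={B,X2}  "ba"  orig:{B}
  [1..2]=∅  "ab"
  [2..3]={B,X2}  "ba"  orig:{B}
  [0..2]=∅  "bab"
  [1..3]=∅  "aba"
  [0..3]=∅  "baba"

S ∉ T[0,3] ⇒ NO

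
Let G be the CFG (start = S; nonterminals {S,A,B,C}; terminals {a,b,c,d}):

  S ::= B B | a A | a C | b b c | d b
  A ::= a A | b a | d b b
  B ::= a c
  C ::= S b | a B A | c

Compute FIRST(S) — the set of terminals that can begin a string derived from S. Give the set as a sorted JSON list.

FIRST iteration:
pass 1:
  A via A→a A: +{a}
  A via A→b a: +{b}
  A via A→d b b: +{d}
  B via B→a c: +{a}
  C via C→a B A: +{a}
  C via C→c: +{c}
  S via S→B B: +{a}
  S via S→b b c: +{b}
  S via S→d b: +{d}
  S: {a,b,d}  A: {a,b,d}  B: {a}  C: {a,c}
pass 2:
  C via C→S b: +{b,d}
  S: {a,b,d}  A: {a,b,d}  B: {a}  C: {a,b,c,d}
pass 3: (no change)
  S: {a,b,d}  A: {a,b,d}  B: {a}  C: {a,b,c,d}

FIRST(S) = ["a", "b", "d"]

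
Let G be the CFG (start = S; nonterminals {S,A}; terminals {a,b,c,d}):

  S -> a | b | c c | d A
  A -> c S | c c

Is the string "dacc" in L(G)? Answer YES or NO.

Convert to CNF:
  S -> T0 T0 | T1 A | a | b
  A -> T0 S | T0 T0
  T0 -> c
  T1 -> d

CYK table (by increasing span):
  T[0,0] 'd' = {T1}  orig:{}
  T[1,1] 'a' = {S}
  T[2,2] 'c' = {T0}  orig:{}
  T[3,3] 'c' = {T0}  orig:{}
  T[0,1] 'da' = ∅
  T[1,2] 'ac' = ∅
  T[2,3] 'cc' = {A,S}
  T[0,2] 'dac' = ∅
  T[1,3] 'acc' = ∅
  T[0,3] 'dacc' = ∅

S ∉ T[0,3] ⇒ NO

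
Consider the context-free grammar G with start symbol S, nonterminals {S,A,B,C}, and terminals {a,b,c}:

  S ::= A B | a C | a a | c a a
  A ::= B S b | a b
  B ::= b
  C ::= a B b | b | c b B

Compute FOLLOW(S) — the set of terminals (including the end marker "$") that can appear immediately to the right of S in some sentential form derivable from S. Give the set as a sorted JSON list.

FIRST sets, iterate to fixpoint:
pass 1:
  A via A→a b: +{a}
  B via B→b: +{b}
  C via C→a B b: +{a}
  C via C→b: +{b}
  C via C→c b B: +{c}
  S via S→A B: +{a}
  S via S→c a a: +{c}
  FIRST[S]={a,c}  FIRST[A]={a}  FIRST[B]={b}  FIRST[C]={a,b,c}
pass 2:
  A via A→B S b: +{b}
  S via S→A B: +{b}
  FIRST[S]={a,b,c}  FIRST[A]={a,b}  FIRST[B]={b}  FIRST[C]={a,b,c}
pass 3: (stable)
  FIRST[S]={a,b,c}  FIRST[A]={a,b}  FIRST[B]={b}  FIRST[C]={a,b,c}

FOLLOW iteration:
seed FOLLOW(S) with $
[1]
  A→B S b: FOLLOW(B) ⊇ FIRST(S) = {a,b,c}; new: +{a,b,c}
  A→B S b: FOLLOW(S) ⊇ FIRST(b) = {b}; new: +{b}
  S→A B: FOLLOW(A) ⊇ FIRST(B) = {b}; new: +{b}
  S→A B: FOLLOW(B) ⊇ FOLLOW(S) ⊇ {$,b}; new: +{$}
  S→a C: FOLLOW(C) ⊇ FOLLOW(S) ⊇ {$,b}; new: +{$,b}
  S: {$,b}  A: {b}  B: {$,a,b,c}  C: {$,b}
[2] (stable)
  S: {$,b}  A: {b}  B: {$,a,b,c}  C: {$,b}

FOLLOW(S) = ["$", "b"]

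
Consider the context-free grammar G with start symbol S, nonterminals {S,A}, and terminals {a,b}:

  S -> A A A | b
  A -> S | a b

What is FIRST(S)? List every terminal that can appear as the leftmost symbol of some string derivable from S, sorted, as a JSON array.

FIRST iteration:
iter 1:
  A via A→a b: +{a}
  S via S→A A A: +{a}
  S via S→b: +{b}
  FIRST[S]={a,b}  FIRST[A]={a}
iter 2:
  A via A→S: +{b}
  FIRST[S]={a,b}  FIRST[A]={a,b}
iter 3: (stable)
  FIRST[S]={a,b}  FIRST[A]={a,b}

FIRST(S) = ["a", "b"]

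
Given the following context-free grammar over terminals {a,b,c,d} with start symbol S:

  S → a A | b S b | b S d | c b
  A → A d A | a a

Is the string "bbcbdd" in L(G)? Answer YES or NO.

CNF form of G:
  S -> T1 A | T2 X5 | T2 X6 | T3 T2
  A -> A X4 | T1 T1
  T0 -> d
  T1 -> a
  T2 -> b
  T3 -> c
  X4 -> T0 A
  X5 -> S T2
  X6 -> S T0

Fill CYK table bottom-up:
  [0..0]={T2}  "b"  orig:{}
  [1..1]={T2}  "b"  orig:{}
  [2..2]={T3}  "c"  orig:{}
  [3..3]={T2}  "b"  orig:{}
  [4..4]={T0}  "d"  orig:{}
  [5..5]={T0}  "d"  orig:{}
  [0..1]=∅  "bb"
  [1..2]=∅  "bc"
  [2..3]={S}  "cb"
  [3..4]=∅  "bd"
  [4..5]=∅  "dd"
  [0..2]=∅  "bbc"
  [1..3]=∅  "bcb"
  [2..4]={X6}  "cbd"  orig:{}
  [3..5]=∅  "bdd"
  [0..3]=∅  "bbcb"
  [1..4]={S}  "bcbd"
  [2..5]=∅  "cbdd"
  [0..4]=∅  "bbcbd"
  [1..5]={X6}  "bcbdd"  orig:{}
  [0..5]={S}  "bbcbdd"

S ∈ T[0,5] ⇒ YES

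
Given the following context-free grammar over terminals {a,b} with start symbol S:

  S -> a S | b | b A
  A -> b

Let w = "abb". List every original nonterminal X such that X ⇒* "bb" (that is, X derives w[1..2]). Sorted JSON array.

Convert to CNF:
  S -> T0 S | T1 A | b
  A -> b
  T0 -> a
  T1 -> b

CYK table (by increasing span), restricted to cells inside w[1..2]:
  T[1,1] 'b' = {A,S,T1}  orig:{A,S}
  T[2,2] 'b' = {A,S,T1}  orig:{A,S}
  T[1,2] 'bb' = {S}

Original NTs in T[1,2] deriving "bb": ["S"]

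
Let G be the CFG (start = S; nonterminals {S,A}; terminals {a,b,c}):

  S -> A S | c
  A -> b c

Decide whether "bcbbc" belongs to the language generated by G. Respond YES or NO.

Convert to CNF:
  S -> A S | c
  A -> T0 T1
  T0 -> b
  T1 -> c

Fill CYK table bottom-up:
  cell(0,0) b: {T0}  orig:{}
  cell(1,1) c: {S,T1}  orig:{S}
  cell(2,2) b: {T0}  orig:{}
  cell(3,3) b: {T0}  orig:{}
  cell(4,4) c: {S,T1}  orig:{S}
  cell(0,1) bc: {A}
  cell(1,2) cb: ∅
  cell(2,3) bb: ∅
  cell(3,4) bc: {A}
  cell(0,2) bcb: ∅
  cell(1,3) cbb: ∅
  cell(2,4) bbc: ∅
  cell(0,3) bcbb: ∅
  cell(1,4) cbbc: ∅
  cell(0,4) bcbbc: ∅

S ∉ T[0,4] ⇒ NO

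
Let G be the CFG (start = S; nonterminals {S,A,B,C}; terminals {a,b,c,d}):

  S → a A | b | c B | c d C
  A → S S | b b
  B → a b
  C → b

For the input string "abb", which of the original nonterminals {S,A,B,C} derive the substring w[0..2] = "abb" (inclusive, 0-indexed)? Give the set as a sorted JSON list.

Convert to CNF:
  S -> T1 A | T2 B | T2 X4 | b
  A -> S S | T0 T0
  B -> T1 T0
  C -> b
  T0 -> b
  T1 -> a
  T2 -> c
  T3 -> d
  X4 -> T3 C

Fill CYK table bottom-up (cells [i..j] with 0 ≤ i ≤ j ≤ 2 only):
  cell(0,0) a: {T1}  orig:{}
  cell(1,1) b: {C,S,T0}  orig:{C,S}
  cell(2,2) b: {C,S,T0}  orig:{C,S}
  cell(0,1) ab: {B}
  cell(1,2) bb: {A}
  cell(0,2) abb: {S}

Original NTs in T[0,2] deriving "abb": ["S"]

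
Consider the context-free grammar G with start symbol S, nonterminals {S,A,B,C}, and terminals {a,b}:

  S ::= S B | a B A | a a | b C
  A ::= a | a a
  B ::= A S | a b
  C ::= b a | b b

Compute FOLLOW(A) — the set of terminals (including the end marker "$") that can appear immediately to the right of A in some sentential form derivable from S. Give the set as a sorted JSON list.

FIRST iteration:
pass 1:
  A via A→a: +{a}
  B via B→A S: +{a}
  C via C→b a: +{b}
  S via S→a B A: +{a}
  S via S→b C: +{b}
  FIRST(S)={a,b}  FIRST(A)={a}  FIRST(B)={a}  FIRST(C)={b}
pass 2: done
  FIRST(S)={a,b}  FIRST(A)={a}  FIRST(B)={a}  FIRST(C)={b}

FOLLOW sets:
FOLLOW(S) := {$}
iter 1:
  B→A S: FOLLOW(A) ⊇ FIRST(S) = {a,b}; new: +{a,b}
  S→S B: FOLLOW(S) ⊇ FIRST(B) = {a}; new: +{a}
  S→S B: FOLLOW(B) ⊇ FOLLOW(S) ⊇ {$,a}; new: +{$,a}
  S→a B A: FOLLOW(A) ⊇ FOLLOW(S) ⊇ {$,a}; new: +{$}
  S→b C: FOLLOW(C) ⊇ FOLLOW(S) ⊇ {$,a}; new: +{$,a}
  S: {$,a}  A: {$,a,b}  B: {$,a}  C: {$,a}
iter 2: — fixpoint
  S: {$,a}  A: {$,a,b}  B: {$,a}  C: {$,a}

FOLLOW(A) = ["$", "a", "b"]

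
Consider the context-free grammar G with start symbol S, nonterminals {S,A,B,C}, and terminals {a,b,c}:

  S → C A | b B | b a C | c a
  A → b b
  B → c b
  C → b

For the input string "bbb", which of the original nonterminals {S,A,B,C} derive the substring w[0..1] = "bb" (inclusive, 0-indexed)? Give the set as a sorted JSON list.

Convert to CNF:
  S -> C A | T0 B | T0 X3 | T1 T2
  A -> T0 T0
  B -> T1 T0
  C -> b
  T0 -> b
  T1 -> c
  T2 -> a
  X3 -> T2 C

Fill CYK table bottom-up (cells [i..j] with 0 ≤ i ≤ j ≤ 1 only):
  cell(0,0) b: {C,T0}  orig:{C}
  cell(1,1) b: {C,T0}  orig:{C}
  cell(0,1) bb: {A}

Original NTs in T[0,1] deriving "bb": ["A"]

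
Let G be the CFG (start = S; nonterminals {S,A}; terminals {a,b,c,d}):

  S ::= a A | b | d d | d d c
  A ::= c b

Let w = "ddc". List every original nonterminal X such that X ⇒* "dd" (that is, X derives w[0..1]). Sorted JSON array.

Convert to CNF:
  S -> T2 A | T3 T3 | T3 X4 | b
  A -> T0 T1
  T0 -> c
  T1 -> b
  T2 -> a
  T3 -> d
  X4 -> T3 T0

CYK fill, restricted to cells inside w[0..1]:
  T[0,0] 'd' = {T3}  orig:{}
  T[1,1] 'd' = {T3}  orig:{}
  T[0,1] 'dd' = {S}

Original NTs in T[0,1] deriving "dd": ["S"]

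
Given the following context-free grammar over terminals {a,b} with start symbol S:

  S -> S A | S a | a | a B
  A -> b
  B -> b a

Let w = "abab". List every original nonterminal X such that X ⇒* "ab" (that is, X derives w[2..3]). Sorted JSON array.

Convert to CNF:
  S -> S A | S T1 | T1 B | a
  A -> b
  B -> T0 T1
  T0 -> b
  T1 -> a

CYK table (by increasing span) — only the sub-triangle for w[2..3]:
  cell(2,2) a: {S,T1}  orig:{S}
  cell(3,3) b: {A,T0}  orig:{A}
  cell(2,3) ab: {S}

Original NTs in T[2,3] deriving "ab": ["S"]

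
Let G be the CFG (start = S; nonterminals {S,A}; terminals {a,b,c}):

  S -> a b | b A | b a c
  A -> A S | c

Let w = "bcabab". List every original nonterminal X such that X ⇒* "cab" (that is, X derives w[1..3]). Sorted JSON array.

Convert to CNF:
  S -> T0 T1 | T1 A | T1 X3
  A -> A S | c
  T0 -> a
  T1 -> b
  T2 -> c
  X3 -> T0 T2

CYK fill, restricted to cells inside w[1..3]:
  [1..1]={A,T2}  "c"  orig:{A}
  [2..2]={T0}  "a"  orig:{}
  [3..3]={T1}  "b"  orig:{}
  [1..2]=∅  "ca"
  [2..3]={S}  "ab"
  [1..3]={A}  "cab"

Original NTs in T[1,3] deriving "cab": ["A"]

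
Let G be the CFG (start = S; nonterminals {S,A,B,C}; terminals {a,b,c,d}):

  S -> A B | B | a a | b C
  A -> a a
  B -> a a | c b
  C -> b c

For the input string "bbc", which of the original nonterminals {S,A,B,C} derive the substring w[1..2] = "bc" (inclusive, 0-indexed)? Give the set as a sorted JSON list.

Convert to CNF:
  S -> A B | T0 T0 | T1 T2 | T2 C
  A -> T0 T0
  B -> T0 T0 | T1 T2
  C -> T2 T1
  T0 -> a
  T1 -> c
  T2 -> b

Fill CYK table bottom-up (cells [i..j] with 1 ≤ i ≤ j ≤ 2 only):
  [1..1]={T2}  "b"  orig:{}
  [2..2]={T1}  "c"  orig:{}
  [1..2]={C}  "bc"

Original NTs in T[1,2] deriving "bc": ["C"]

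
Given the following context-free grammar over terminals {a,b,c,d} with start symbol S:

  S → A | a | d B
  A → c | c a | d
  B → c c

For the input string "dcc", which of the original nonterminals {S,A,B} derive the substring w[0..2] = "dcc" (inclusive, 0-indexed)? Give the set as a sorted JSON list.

CNF form of G:
  S -> T0 T1 | T2 B | a | c | d
  A -> T0 T1 | c | d
  B -> T0 T0
  T0 -> c
  T1 -> a
  T2 -> d

CYK fill — only the sub-triangle for w[0..2]:
  cell(0,0) d: {A,S,T2}  orig:{A,S}
  cell(1,1) c: {A,S,T0}  orig:{A,S}
  cell(2,2) c: {A,S,T0}  orig:{A,S}
  cell(0,1) dc: ∅
  cell(1,2) cc: {B}
  cell(0,2) dcc: {S}

Original NTs in T[0,2] deriving "dcc": ["S"]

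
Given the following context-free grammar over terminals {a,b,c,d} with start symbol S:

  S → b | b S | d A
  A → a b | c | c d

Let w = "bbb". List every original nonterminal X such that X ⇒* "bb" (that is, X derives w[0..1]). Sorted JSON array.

Convert to CNF:
  S -> T1 S | T3 A | b
  A -> T0 T1 | T2 T3 | c
  T0 -> a
  T1 -> b
  T2 -> c
  T3 -> d

Fill CYK table bottom-up, restricted to cells inside w[0..1]:
  [0..0]={S,T1}  "b"  orig:{S}
  [1..1]={S,T1}  "b"  orig:{S}
  [0..1]={S}  "bb"

Original NTs in T[0,1] deriving "bb": ["S"]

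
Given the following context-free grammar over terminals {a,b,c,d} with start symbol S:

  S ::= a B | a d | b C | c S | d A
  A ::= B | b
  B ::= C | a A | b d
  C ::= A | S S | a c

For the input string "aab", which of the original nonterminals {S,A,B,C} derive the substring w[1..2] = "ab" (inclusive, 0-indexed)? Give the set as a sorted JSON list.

CNF form of G:
  S -> T0 B | T0 T3 | T1 S | T2 C | T3 A
  A -> S S | T0 A | T0 T1 | T2 T3 | b
  B -> S S | T0 A | T0 T1 | T2 T3 | b
  C -> S S | T0 A | T0 T1 | T2 T3 | b
  T0 -> a
  T1 -> c
  T2 -> b
  T3 -> d

Fill CYK table bottom-up — only the sub-triangle for w[1..2]:
  T[1,1] 'a' = {T0}  orig:{}
  T[2,2] 'b' = {A,B,C,T2}  orig:{A,B,C}
  T[1,2] 'ab' = {A,B,C,S}

Original NTs in T[1,2] deriving "ab": ["A", "B", "C", "S"]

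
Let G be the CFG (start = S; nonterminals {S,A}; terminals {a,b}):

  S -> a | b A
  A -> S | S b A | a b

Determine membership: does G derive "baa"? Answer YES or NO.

Convert to CNF:
  S -> T0 A | a
  A -> S X2 | T0 A | T1 T0 | a
  T0 -> b
  T1 -> a
  X2 -> T0 A

CYK table (by increasing span):
  cell(0,0) b: {T0}  orig:{}
  cell(1,1) a: {A,S,T1}  orig:{A,S}
  cell(2,2) a: {A,S,T1}  orig:{A,S}
  cell(0,1) ba: {A,S,X2}  orig:{A,S}
  cell(1,2) aa: ∅
  cell(0,2) baa: ∅

S ∉ T[0,2] ⇒ NO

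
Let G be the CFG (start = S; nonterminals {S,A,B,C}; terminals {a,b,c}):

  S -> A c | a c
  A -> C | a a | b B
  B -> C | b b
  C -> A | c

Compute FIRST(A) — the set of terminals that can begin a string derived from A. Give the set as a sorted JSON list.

Compute FIRST by fixpoint:
round 1:
  A via A→a a: +{a}
  A via A→b B: +{b}
  B via B→b b: +{b}
  C via C→A: +{a,b}
  C via C→c: +{c}
  S via S→A c: +{a,b}
  FIRST[S]={a,b}  FIRST[A]={a,b}  FIRST[B]={b}  FIRST[C]={a,b,c}
round 2:
  A via A→C: +{c}
  B via B→C: +{a,c}
  S via S→A c: +{c}
  FIRST[S]={a,b,c}  FIRST[A]={a,b,c}  FIRST[B]={a,b,c}  FIRST[C]={a,b,c}
round 3: done
  FIRST[S]={a,b,c}  FIRST[A]={a,b,c}  FIRST[B]={a,b,c}  FIRST[C]={a,b,c}

FIRST(A) = ["a", "b", "c"]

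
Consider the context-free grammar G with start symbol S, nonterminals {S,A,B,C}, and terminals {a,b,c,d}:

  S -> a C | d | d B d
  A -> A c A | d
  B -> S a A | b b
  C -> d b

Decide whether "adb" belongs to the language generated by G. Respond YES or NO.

Convert to CNF:
  S -> T1 C | T3 X6 | d
  A -> A X4 | d
  B -> S X5 | T2 T2
  C -> T3 T2
  T0 -> c
  T1 -> a
  T2 -> b
  T3 -> d
  X4 -> T0 A
  X5 -> T1 A
  X6 -> B T3

Fill CYK table bottom-up:
  cell(0,0) a: {T1}  orig:{}
  cell(1,1) d: {A,S,T3}  orig:{A,S}
  cell(2,2) b: {T2}  orig:{}
  cell(0,1) ad: {X5}  orig:{}
  cell(1,2) db: {C}
  cell(0,2) adb: {S}

S ∈ T[0,2] ⇒ YES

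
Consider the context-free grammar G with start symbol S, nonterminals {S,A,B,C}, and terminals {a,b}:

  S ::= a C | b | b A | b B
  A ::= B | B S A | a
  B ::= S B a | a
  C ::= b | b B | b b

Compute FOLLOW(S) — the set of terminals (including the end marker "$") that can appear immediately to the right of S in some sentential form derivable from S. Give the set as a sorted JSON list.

Compute FIRST by fixpoint:
[1]
  A via A→a: +{a}
  B via B→a: +{a}
  C via C→b: +{b}
  S via S→a C: +{a}
  S via S→b: +{b}
  FIRST[S]={a,b}  FIRST[A]={a}  FIRST[B]={a}  FIRST[C]={b}
[2]
  B via B→S B a: +{b}
  FIRST[S]={a,b}  FIRST[A]={a}  FIRST[B]={a,b}  FIRST[C]={b}
[3]
  A via A→B: +{b}
  FIRST[S]={a,b}  FIRST[A]={a,b}  FIRST[B]={a,b}  FIRST[C]={b}
[4] (no change)
  FIRST[S]={a,b}  FIRST[A]={a,b}  FIRST[B]={a,b}  FIRST[C]={b}

Compute FOLLOW by fixpoint:
FOLLOW(S) := {$}
pass 1:
  A→B S A: FOLLOW(B) ⊇ FIRST(S) = {a,b}; new: +{a,b}
  A→B S A: FOLLOW(S) ⊇ FIRST(A) = {a,b}; new: +{a,b}
  S→a C: FOLLOW(C) ⊇ FOLLOW(S) ⊇ {$,a,b}; new: +{$,a,b}
  S→b A: FOLLOW(A) ⊇ FOLLOW(S) ⊇ {$,a,b}; new: +{$,a,b}
  S→b B: FOLLOW(B) ⊇ FOLLOW(S) ⊇ {$,a,b}; new: +{$}
  S: {$,a,b}  A: {$,a,b}  B: {$,a,b}  C: {$,a,b}
pass 2: — fixpoint
  S: {$,a,b}  A: {$,a,b}  B: {$,a,b}  C: {$,a,b}

FOLLOW(S) = ["$", "a", "b"]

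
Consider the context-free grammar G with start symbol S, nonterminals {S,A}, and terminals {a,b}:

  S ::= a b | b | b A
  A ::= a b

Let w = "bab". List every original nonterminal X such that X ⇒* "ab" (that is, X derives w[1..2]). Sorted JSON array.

CNF form of G:
  S -> T0 T1 | T1 A | b
  A -> T0 T1
  T0 -> a
  T1 -> b

CYK table (by increasing span) — only the sub-triangle for w[1..2]:
  T[1,1] 'a' = {T0}  orig:{}
  T[2,2] 'b' = {S,T1}  orig:{S}
  T[1,2] 'ab' = {A,S}

Original NTs in T[1,2] deriving "ab": ["A", "S"]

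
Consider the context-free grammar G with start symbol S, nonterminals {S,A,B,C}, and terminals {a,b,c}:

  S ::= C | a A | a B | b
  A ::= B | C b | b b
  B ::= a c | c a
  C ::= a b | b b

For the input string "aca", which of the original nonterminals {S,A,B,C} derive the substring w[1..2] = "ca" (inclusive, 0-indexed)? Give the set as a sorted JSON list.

Convert to CNF:
  S -> T0 T0 | T1 A | T1 B | T1 T0 | b
  A -> C T0 | T0 T0 | T1 T2 | T2 T1
  B -> T1 T2 | T2 T1
  C -> T0 T0 | T1 T0
  T0 -> b
  T1 -> a
  T2 -> c

CYK fill — only the sub-triangle for w[1..2]:
  cell(1,1) c: {T2}  orig:{}
  cell(2,2) a: {T1}  orig:{}
  cell(1,2) ca: {A,B}

Original NTs in T[1,2] deriving "ca": ["A", "B"]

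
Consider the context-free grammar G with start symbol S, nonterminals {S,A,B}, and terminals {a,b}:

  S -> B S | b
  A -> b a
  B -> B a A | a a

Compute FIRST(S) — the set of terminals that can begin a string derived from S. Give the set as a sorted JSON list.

FIRST sets, iterate to fixpoint:
round 1:
  A via A→b a: +{b}
  B via B→a a: +{a}
  S via S→B S: +{a}
  S via S→b: +{b}
  FIRST(S)={a,b}  FIRST(A)={b}  FIRST(B)={a}
round 2: done
  FIRST(S)={a,b}  FIRST(A)={b}  FIRST(B)={a}

FIRST(S) = ["a", "b"]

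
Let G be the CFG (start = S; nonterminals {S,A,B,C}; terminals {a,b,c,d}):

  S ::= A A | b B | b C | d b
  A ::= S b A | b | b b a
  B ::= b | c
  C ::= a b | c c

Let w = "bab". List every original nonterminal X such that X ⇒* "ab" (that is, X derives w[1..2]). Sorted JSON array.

CNF form of G:
  S -> A A | T0 B | T0 C | T3 T0
  A -> S X4 | T0 X5 | b
  B -> b | c
  C -> T1 T0 | T2 T2
  T0 -> b
  T1 -> a
  T2 -> c
  T3 -> d
  X4 -> T0 A
  X5 -> T0 T1

CYK table (by increasing span) — only the sub-triangle for w[1..2]:
  cell(1,1) a: {T1}  orig:{}
  cell(2,2) b: {A,B,T0}  orig:{A,B}
  cell(1,2) ab: {C}

Original NTs in T[1,2] deriving "ab": ["C"]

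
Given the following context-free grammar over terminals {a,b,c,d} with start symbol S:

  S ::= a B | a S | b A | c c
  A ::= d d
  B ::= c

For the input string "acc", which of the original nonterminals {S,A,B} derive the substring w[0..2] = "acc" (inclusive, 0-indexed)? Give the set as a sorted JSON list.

CNF form of G:
  S -> T1 B | T1 S | T2 A | T3 T3
  A -> T0 T0
  B -> c
  T0 -> d
  T1 -> a
  T2 -> b
  T3 -> c

CYK fill, restricted to cells inside w[0..2]:
  T[0,0] 'a' = {T1}  orig:{}
  T[1,1] 'c' = {B,T3}  orig:{B}
  T[2,2] 'c' = {B,T3}  orig:{B}
  T[0,1] 'ac' = {S}
  T[1,2] 'cc' = {S}
  T[0,2] 'acc' = {S}

Original NTs in T[0,2] deriving "acc": ["S"]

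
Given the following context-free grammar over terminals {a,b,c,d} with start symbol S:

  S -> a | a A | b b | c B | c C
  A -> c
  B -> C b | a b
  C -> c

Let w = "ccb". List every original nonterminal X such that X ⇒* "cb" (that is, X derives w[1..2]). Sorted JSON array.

Convert to CNF:
  S -> T0 T0 | T1 A | T2 B | T2 C | a
  A -> c
  B -> C T0 | T1 T0
  C -> c
  T0 -> b
  T1 -> a
  T2 -> c

CYK table (by increasing span) (cells [i..j] with 1 ≤ i ≤ j ≤ 2 only):
  T[1,1] 'c' = {A,C,T2}  orig:{A,C}
  T[2,2] 'b' = {T0}  orig:{}
  T[1,2] 'cb' = {B}

Original NTs in T[1,2] deriving "cb": ["B"]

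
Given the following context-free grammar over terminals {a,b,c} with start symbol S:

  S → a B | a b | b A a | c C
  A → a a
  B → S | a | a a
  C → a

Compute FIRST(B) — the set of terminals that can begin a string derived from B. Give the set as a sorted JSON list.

Compute FIRST by fixpoint:
round 1:
  A via A→a a: +{a}
  B via B→a: +{a}
  C via C→a: +{a}
  S via S→a B: +{a}
  S via S→b A a: +{b}
  S via S→c C: +{c}
  FIRST(S)={a,b,c}  FIRST(A)={a}  FIRST(B)={a}  FIRST(C)={a}
round 2:
  B via B→S: +{b,c}
  FIRST(S)={a,b,c}  FIRST(A)={a}  FIRST(B)={a,b,c}  FIRST(C)={a}
round 3: done
  FIRST(S)={a,b,c}  FIRST(A)={a}  FIRST(B)={a,b,c}  FIRST(C)={a}

FIRST(B) = ["a", "b", "c"]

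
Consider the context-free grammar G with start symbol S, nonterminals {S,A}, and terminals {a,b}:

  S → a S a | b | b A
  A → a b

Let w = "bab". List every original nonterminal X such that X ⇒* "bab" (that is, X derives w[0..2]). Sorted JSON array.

Convert to CNF:
  S -> T0 X2 | T1 A | b
  A -> T0 T1
  T0 -> a
  T1 -> b
  X2 -> S T0

CYK table (by increasing span) — only the sub-triangle for w[0..2]:
  cell(0,0) b: {S,T1}  orig:{S}
  cell(1,1) a: {T0}  orig:{}
  cell(2,2) b: {S,T1}  orig:{S}
  cell(0,1) ba: {X2}  orig:{}
  cell(1,2) ab: {A}
  cell(0,2) bab: {S}

Original NTs in T[0,2] deriving "bab": ["S"]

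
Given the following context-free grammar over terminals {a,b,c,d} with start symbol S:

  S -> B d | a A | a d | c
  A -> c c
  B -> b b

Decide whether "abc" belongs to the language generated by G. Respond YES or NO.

CNF form of G:
  S -> B T2 | T3 A | T3 T2 | c
  A -> T0 T0
  B -> T1 T1
  T0 -> c
  T1 -> b
  T2 -> d
  T3 -> a

CYK table (by increasing span):
  cell(0,0) a: {T3}  orig:{}
  cell(1,1) b: {T1}  orig:{}
  cell(2,2) c: {S,T0}  orig:{S}
  cell(0,1) ab: ∅
  cell(1,2) bc: ∅
  cell(0,2) abc: ∅

S ∉ T[0,2] ⇒ NO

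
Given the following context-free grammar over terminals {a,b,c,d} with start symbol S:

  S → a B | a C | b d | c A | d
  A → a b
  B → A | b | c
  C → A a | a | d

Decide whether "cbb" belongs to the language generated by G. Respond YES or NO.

Convert to CNF:
  S -> T0 B | T0 C | T1 T2 | T3 A | d
  A -> T0 T1
  B -> T0 T1 | b | c
  C -> A T0 | a | d
  T0 -> a
  T1 -> b
  T2 -> d
  T3 -> c

CYK fill:
  T[0,0] 'c' = {B,T3}  orig:{B}
  T[1,1] 'b' = {B,T1}  orig:{B}
  T[2,2] 'b' = {B,T1}  orig:{B}
  T[0,1] 'cb' = ∅
  T[1,2] 'bb' = ∅
  T[0,2] 'cbb' = ∅

S ∉ T[0,2] ⇒ NO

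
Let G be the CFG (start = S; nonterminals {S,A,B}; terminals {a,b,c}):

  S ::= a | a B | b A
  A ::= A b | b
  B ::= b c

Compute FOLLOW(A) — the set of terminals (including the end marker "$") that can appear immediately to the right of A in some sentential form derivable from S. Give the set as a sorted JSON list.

FIRST iteration:
pass 1:
  A via A→b: +{b}
  B via B→b c: +{b}
  S via S→a: +{a}
  S via S→b A: +{b}
  FIRST(S)={a,b}  FIRST(A)={b}  FIRST(B)={b}
pass 2: — fixpoint
  FIRST(S)={a,b}  FIRST(A)={b}  FIRST(B)={b}

Compute FOLLOW by fixpoint:
seed FOLLOW(S) with $
pass 1:
  A→A b: FOLLOW(A) ⊇ FIRST(b) = {b}; new: +{b}
  S→a B: FOLLOW(B) ⊇ FOLLOW(S) ⊇ {$}; new: +{$}
  S→b A: FOLLOW(A) ⊇ FOLLOW(S) ⊇ {$}; new: +{$}
  S: {$}  A: {$,b}  B: {$}
pass 2: done
  S: {$}  A: {$,b}  B: {$}

FOLLOW(A) = ["$", "b"]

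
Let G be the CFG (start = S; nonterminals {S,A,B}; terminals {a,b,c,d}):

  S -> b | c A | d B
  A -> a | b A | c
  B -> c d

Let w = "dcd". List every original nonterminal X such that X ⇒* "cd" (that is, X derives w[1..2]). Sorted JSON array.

CNF form of G:
  S -> T1 A | T2 B | b
  A -> T0 A | a | c
  B -> T1 T2
  T0 -> b
  T1 -> c
  T2 -> d

Fill CYK table bottom-up, restricted to cells inside w[1..2]:
  T[1,1] 'c' = {A,T1}  orig:{A}
  T[2,2] 'd' = {T2}  orig:{}
  T[1,2] 'cd' = {B}

Original NTs in T[1,2] deriving "cd": ["B"]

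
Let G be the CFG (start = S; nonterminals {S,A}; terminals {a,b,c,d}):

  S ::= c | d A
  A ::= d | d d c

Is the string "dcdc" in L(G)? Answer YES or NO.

CNF form of G:
  S -> T0 A | c
  A -> T0 X2 | d
  T0 -> d
  T1 -> c
  X2 -> T0 T1

CYK table (by increasing span):
  T[0,0] 'd' = {A,T0}  orig:{A}
  T[1,1] 'c' = {S,T1}  orig:{S}
  T[2,2] 'd' = {A,T0}  orig:{A}
  T[3,3] 'c' = {S,T1}  orig:{S}
  T[0,1] 'dc' = {X2}  orig:{}
  T[1,2] 'cd' = ∅
  T[2,3] 'dc' = {X2}  orig:{}
  T[0,2] 'dcd' = ∅
  T[1,3] 'cdc' = ∅
  T[0,3] 'dcdc' = ∅

S ∉ T[0,3] ⇒ NO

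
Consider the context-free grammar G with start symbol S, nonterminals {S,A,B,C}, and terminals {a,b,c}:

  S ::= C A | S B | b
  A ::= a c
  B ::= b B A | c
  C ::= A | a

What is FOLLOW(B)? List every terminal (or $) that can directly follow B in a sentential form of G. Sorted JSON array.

FIRST sets, iterate to fixpoint:
round 1:
  A via A→a c: +{a}
  B via B→b B A: +{b}
  B via B→c: +{c}
  C via C→A: +{a}
  S via S→C A: +{a}
  S via S→b: +{b}
  FIRST[S]={a,b}  FIRST[A]={a}  FIRST[B]={b,c}  FIRST[C]={a}
round 2: done
  FIRST[S]={a,b}  FIRST[A]={a}  FIRST[B]={b,c}  FIRST[C]={a}

Compute FOLLOW by fixpoint:
seed FOLLOW(S) with $
iter 1:
  B→b B A: FOLLOW(B) ⊇ FIRST(A) = {a}; new: +{a}
  B→b B A: FOLLOW(A) ⊇ FOLLOW(B) ⊇ {a}; new: +{a}
  S→C A: FOLLOW(C) ⊇ FIRST(A) = {a}; new: +{a}
  S→C A: FOLLOW(A) ⊇ FOLLOW(S) ⊇ {$}; new: +{$}
  S→S B: FOLLOW(S) ⊇ FIRST(B) = {b,c}; new: +{b,c}
  S→S B: FOLLOW(B) ⊇ FOLLOW(S) ⊇ {$,b,c}; new: +{$,b,c}
  FOLLOW(S)={$,b,c}  FOLLOW(A)={$,a}  FOLLOW(B)={$,a,b,c}  FOLLOW(C)={a}
iter 2:
  B→b B A: FOLLOW(A) ⊇ FOLLOW(B) ⊇ {$,a,b,c}; new: +{b,c}
  FOLLOW(S)={$,b,c}  FOLLOW(A)={$,a,b,c}  FOLLOW(B)={$,a,b,c}  FOLLOW(C)={a}
iter 3: (no change)
  FOLLOW(S)={$,b,c}  FOLLOW(A)={$,a,b,c}  FOLLOW(B)={$,a,b,c}  FOLLOW(C)={a}

FOLLOW(B) = ["$", "a", "b", "c"]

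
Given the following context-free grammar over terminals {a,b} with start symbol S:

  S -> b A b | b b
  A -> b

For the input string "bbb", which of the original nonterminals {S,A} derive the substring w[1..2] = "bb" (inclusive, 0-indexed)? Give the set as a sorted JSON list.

Convert to CNF:
  S -> T0 T0 | T0 X1
  A -> b
  T0 -> b
  X1 -> A T0

Fill CYK table bottom-up — only the sub-triangle for w[1..2]:
  [1..1]={A,T0}  "b"  orig:{A}
  [2..2]={A,T0}  "b"  orig:{A}
  [1..2]={S,X1}  "bb"  orig:{S}

Original NTs in T[1,2] deriving "bb": ["S"]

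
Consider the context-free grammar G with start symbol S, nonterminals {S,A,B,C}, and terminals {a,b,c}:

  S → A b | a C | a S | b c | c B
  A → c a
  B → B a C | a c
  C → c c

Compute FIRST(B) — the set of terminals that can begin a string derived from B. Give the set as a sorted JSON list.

FIRST iteration:
[1]
  A via A→c a: +{c}
  B via B→a c: +{a}
  C via C→c c: +{c}
  S via S→A b: +{c}
  S via S→a C: +{a}
  S via S→b c: +{b}
  FIRST[S]={a,b,c}  FIRST[A]={c}  FIRST[B]={a}  FIRST[C]={c}
[2] — fixpoint
  FIRST[S]={a,b,c}  FIRST[A]={c}  FIRST[B]={a}  FIRST[C]={c}

FIRST(B) = ["a"]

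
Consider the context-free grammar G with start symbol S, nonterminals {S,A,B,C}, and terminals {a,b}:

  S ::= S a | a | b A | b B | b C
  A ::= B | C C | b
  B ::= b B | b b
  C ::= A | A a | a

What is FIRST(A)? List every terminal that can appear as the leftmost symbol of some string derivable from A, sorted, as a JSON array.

Compute FIRST by fixpoint:
round 1:
  A via A→b: +{b}
  B via B→b B: +{b}
  C via C→A: +{b}
  C via C→a: +{a}
  S via S→a: +{a}
  S via S→b A: +{b}
  FIRST(S)={a,b}  FIRST(A)={b}  FIRST(B)={b}  FIRST(C)={a,b}
round 2:
  A via A→C C: +{a}
  FIRST(S)={a,b}  FIRST(A)={a,b}  FIRST(B)={b}  FIRST(C)={a,b}
round 3: (no change)
  FIRST(S)={a,b}  FIRST(A)={a,b}  FIRST(B)={b}  FIRST(C)={a,b}

FIRST(A) = ["a", "b"]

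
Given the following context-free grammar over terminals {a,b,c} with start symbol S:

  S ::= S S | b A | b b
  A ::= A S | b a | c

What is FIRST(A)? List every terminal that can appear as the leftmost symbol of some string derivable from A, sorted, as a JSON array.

FIRST iteration:
round 1:
  A via A→b a: +{b}
  A via A→c: +{c}
  S via S→b A: +{b}
  S: {b}  A: {b,c}
round 2: (no change)
  S: {b}  A: {b,c}

FIRST(A) = ["b", "c"]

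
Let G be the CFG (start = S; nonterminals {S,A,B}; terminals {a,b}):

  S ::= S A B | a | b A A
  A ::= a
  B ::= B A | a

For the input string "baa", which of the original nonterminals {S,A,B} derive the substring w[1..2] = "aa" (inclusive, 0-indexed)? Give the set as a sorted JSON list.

Convert to CNF:
  S -> S X1 | T0 X2 | a
  A -> a
  B -> B A | a
  T0 -> b
  X1 -> A B
  X2 -> A A

CYK fill (cells [i..j] with 1 ≤ i ≤ j ≤ 2 only):
  [1..1]={A,B,S}  "a"
  [2..2]={A,B,S}  "a"
  [1..2]={B,X1,X2}  "aa"  orig:{B}

Original NTs in T[1,2] deriving "aa": ["B"]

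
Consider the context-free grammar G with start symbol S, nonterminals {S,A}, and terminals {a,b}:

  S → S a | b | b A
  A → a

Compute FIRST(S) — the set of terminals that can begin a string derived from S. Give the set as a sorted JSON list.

FIRST sets, iterate to fixpoint:
pass 1:
  A via A→a: +{a}
  S via S→b: +{b}
  FIRST(S)={b}  FIRST(A)={a}
pass 2: (no change)
  FIRST(S)={b}  FIRST(A)={a}

FIRST(S) = ["b"]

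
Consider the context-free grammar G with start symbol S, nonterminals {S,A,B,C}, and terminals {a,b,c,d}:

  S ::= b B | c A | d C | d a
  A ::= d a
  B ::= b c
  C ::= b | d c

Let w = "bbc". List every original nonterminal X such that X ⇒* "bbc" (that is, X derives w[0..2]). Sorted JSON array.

CNF form of G:
  S -> T0 C | T0 T1 | T2 B | T3 A
  A -> T0 T1
  B -> T2 T3
  C -> T0 T3 | b
  T0 -> d
  T1 -> a
  T2 -> b
  T3 -> c

CYK table (by increasing span) — only the sub-triangle for w[0..2]:
  cell(0,0) b: {C,T2}  orig:{C}
  cell(1,1) b: {C,T2}  orig:{C}
  cell(2,2) c: {T3}  orig:{}
  cell(0,1) bb: ∅
  cell(1,2) bc: {B}
  cell(0,2) bbc: {S}

Original NTs in T[0,2] deriving "bbc": ["S"]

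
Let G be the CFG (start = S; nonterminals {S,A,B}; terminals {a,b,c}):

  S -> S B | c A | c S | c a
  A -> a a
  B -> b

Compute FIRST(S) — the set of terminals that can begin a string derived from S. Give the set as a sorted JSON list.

FIRST iteration:
[1]
  A via A→a a: +{a}
  B via B→b: +{b}
  S via S→c A: +{c}
  FIRST[S]={c}  FIRST[A]={a}  FIRST[B]={b}
[2] done
  FIRST[S]={c}  FIRST[A]={a}  FIRST[B]={b}

FIRST(S) = ["c"]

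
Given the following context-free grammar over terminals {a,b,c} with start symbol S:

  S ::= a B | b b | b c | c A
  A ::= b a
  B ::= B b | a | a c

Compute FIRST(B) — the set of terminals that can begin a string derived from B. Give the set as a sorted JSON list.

Compute FIRST by fixpoint:
[1]
  A via A→b a: +{b}
  B via B→a: +{a}
  S via S→a B: +{a}
  S via S→b b: +{b}
  S via S→c A: +{c}
  FIRST[S]={a,b,c}  FIRST[A]={b}  FIRST[B]={a}
[2] (stable)
  FIRST[S]={a,b,c}  FIRST[A]={b}  FIRST[B]={a}

FIRST(B) = ["a"]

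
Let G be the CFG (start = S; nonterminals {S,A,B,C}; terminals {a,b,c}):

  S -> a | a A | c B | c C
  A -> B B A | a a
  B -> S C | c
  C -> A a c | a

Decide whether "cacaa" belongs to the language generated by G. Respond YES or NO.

Convert to CNF:
  S -> T0 A | T1 B | T1 C | a
  A -> B X2 | T0 T0
  B -> S C | c
  C -> A X3 | a
  T0 -> a
  T1 -> c
  X2 -> B A
  X3 -> T0 T1

CYK table (by increasing span):
  T[0,0] 'c' = {B,T1}  orig:{B}
  T[1,1] 'a' = {C,S,T0}  orig:{C,S}
  T[2,2] 'c' = {B,T1}  orig:{B}
  T[3,3] 'a' = {C,S,T0}  orig:{C,S}
  T[4,4] 'a' = {C,S,T0}  orig:{C,S}
  T[0,1] 'ca' = {S}
  T[1,2] 'ac' = {X3}  orig:{}
  T[2,3] 'ca' = {S}
  T[3,4] 'aa' = {A,B}
  T[0,2] 'cac' = ∅
  T[1,3] 'aca' = ∅
  T[2,4] 'caa' = {B,S,X2}  orig:{B,S}
  T[0,3] 'caca' = ∅
  T[1,4] 'acaa' = ∅
  T[0,4] 'cacaa' = ∅

S ∉ T[0,4] ⇒ NO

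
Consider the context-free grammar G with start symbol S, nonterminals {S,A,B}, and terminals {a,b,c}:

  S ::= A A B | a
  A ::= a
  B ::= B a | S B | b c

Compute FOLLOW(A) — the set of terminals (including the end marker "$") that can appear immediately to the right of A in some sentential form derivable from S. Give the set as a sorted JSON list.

FIRST sets, iterate to fixpoint:
iter 1:
  A via A→a: +{a}
  B via B→b c: +{b}
  S via S→A A B: +{a}
  S: {a}  A: {a}  B: {b}
iter 2:
  B via B→S B: +{a}
  S: {a}  A: {a}  B: {a,b}
iter 3: (stable)
  S: {a}  A: {a}  B: {a,b}

Compute FOLLOW by fixpoint:
initialize: $ ∈ FOLLOW(S)
iter 1:
  B→B a: FOLLOW(B) ⊇ FIRST(a) = {a}; new: +{a}
  B→S B: FOLLOW(S) ⊇ FIRST(B) = {a,b}; new: +{a,b}
  S→A A B: FOLLOW(A) ⊇ FIRST(A) = {a}; new: +{a}
  S→A A B: FOLLOW(A) ⊇ FIRST(B) = {a,b}; new: +{b}
  S→A A B: FOLLOW(B) ⊇ FOLLOW(S) ⊇ {$,a,b}; new: +{$,b}
  FOLLOW(S)={$,a,b}  FOLLOW(A)={a,b}  FOLLOW(B)={$,a,b}
iter 2: done
  FOLLOW(S)={$,a,b}  FOLLOW(A)={a,b}  FOLLOW(B)={$,a,b}

FOLLOW(A) = ["a", "b"]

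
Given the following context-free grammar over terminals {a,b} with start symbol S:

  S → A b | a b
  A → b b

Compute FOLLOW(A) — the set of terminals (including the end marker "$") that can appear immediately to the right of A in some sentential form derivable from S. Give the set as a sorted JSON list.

FIRST sets, iterate to fixpoint:
[1]
  A via A→b b: +{b}
  S via S→A b: +{b}
  S via S→a b: +{a}
  S: {a,b}  A: {b}
[2] (no change)
  S: {a,b}  A: {b}

FOLLOW sets:
FOLLOW(S) := {$}
[1]
  S→A b: FOLLOW(A) ⊇ FIRST(b) = {b}; new: +{b}
  S: {$}  A: {b}
[2] — fixpoint
  S: {$}  A: {b}

FOLLOW(A) = ["b"]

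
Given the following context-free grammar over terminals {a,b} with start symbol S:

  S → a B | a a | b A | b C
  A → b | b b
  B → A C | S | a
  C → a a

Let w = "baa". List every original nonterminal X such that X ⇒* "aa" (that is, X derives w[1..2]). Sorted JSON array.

Convert to CNF:
  S -> T0 A | T0 C | T1 B | T1 T1
  A -> T0 T0 | b
  B -> A C | T0 A | T0 C | T1 B | T1 T1 | a
  C -> T1 T1
  T0 -> b
  T1 -> a

CYK fill — only the sub-triangle for w[1..2]:
  cell(1,1) a: {B,T1}  orig:{B}
  cell(2,2) a: {B,T1}  orig:{B}
  cell(1,2) aa: {B,C,S}

Original NTs in T[1,2] deriving "aa": ["B", "C", "S"]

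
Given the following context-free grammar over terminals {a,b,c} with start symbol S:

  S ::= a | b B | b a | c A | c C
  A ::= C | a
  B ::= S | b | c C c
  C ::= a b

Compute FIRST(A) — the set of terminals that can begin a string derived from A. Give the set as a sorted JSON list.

Compute FIRST by fixpoint:
pass 1:
  A via A→a: +{a}
  B via B→b: +{b}
  B via B→c C c: +{c}
  C via C→a b: +{a}
  S via S→a: +{a}
  S via S→b B: +{b}
  S via S→c A: +{c}
  FIRST[S]={a,b,c}  FIRST[A]={a}  FIRST[B]={b,c}  FIRST[C]={a}
pass 2:
  B via B→S: +{a}
  FIRST[S]={a,b,c}  FIRST[A]={a}  FIRST[B]={a,b,c}  FIRST[C]={a}
pass 3: — fixpoint
  FIRST[S]={a,b,c}  FIRST[A]={a}  FIRST[B]={a,b,c}  FIRST[C]={a}

FIRST(A) = ["a"]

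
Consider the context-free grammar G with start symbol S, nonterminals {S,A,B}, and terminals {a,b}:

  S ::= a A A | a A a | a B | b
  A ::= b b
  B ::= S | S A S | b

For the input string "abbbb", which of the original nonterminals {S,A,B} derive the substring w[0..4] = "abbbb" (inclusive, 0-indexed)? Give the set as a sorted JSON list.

CNF form of G:
  S -> T1 B | T1 X5 | T1 X6 | b
  A -> T0 T0
  B -> S X2 | T1 B | T1 X3 | T1 X4 | b
  T0 -> b
  T1 -> a
  X2 -> A S
  X3 -> A A
  X4 -> A T1
  X5 -> A A
  X6 -> A T1

CYK fill (cells [i..j] with 0 ≤ i ≤ j ≤ 4 only):
  cell(0,0) a: {T1}  orig:{}
  cell(1,1) b: {B,S,T0}  orig:{B,S}
  cell(2,2) b: {B,S,T0}  orig:{B,S}
  cell(3,3) b: {B,S,T0}  orig:{B,S}
  cell(4,4) b: {B,S,T0}  orig:{B,S}
  cell(0,1) ab: {B,S}
  cell(1,2) bb: {A}
  cell(2,3) bb: {A}
  cell(3,4) bb: {A}
  cell(0,2) abb: ∅
  cell(1,3) bbb: {X2}  orig:{}
  cell(2,4) bbb: {X2}  orig:{}
  cell(0,3) abbb: ∅
  cell(1,4) bbbb: {B,X3,X5}  orig:{B}
  cell(0,4) abbbb: {B,S}

Original NTs in T[0,4] deriving "abbbb": ["B", "S"]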